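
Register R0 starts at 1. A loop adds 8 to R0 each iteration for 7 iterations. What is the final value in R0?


Starting value: R0 = 1
  Iter 1: R0 = 1 + 8 = 9
  Iter 2: R0 = 9 + 8 = 17
  Iter 3: R0 = 17 + 8 = 25
  Iter 4: R0 = 25 + 8 = 33
  Iter 5: R0 = 33 + 8 = 41
  Iter 6: R0 = 41 + 8 = 49
  Iter 7: R0 = 49 + 8 = 57
Final: R0 = 57

57


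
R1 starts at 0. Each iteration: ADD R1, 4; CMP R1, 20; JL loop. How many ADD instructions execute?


Loop trace (R1 starts at 0, target 20, step 4):
  ADD #1: R1 = 0 + 4 = 4  → 4 < 20, loop
  ADD #2: R1 = 4 + 4 = 8  → 8 < 20, loop
  ADD #3: R1 = 8 + 4 = 12  → 12 < 20, loop
  ADD #4: R1 = 12 + 4 = 16  → 16 < 20, loop
  ADD #5: R1 = 16 + 4 = 20  → 20 >= 20, exit
Total ADD instructions: 5

5


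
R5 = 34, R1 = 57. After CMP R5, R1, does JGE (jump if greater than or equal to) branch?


Trace:
  R5 = 34, R1 = 57
  CMP R5, R1  → compares 34 vs 57
  JGE checks: is 34 greater than or equal to 57?
  34 < 57, so condition is false
Branch taken: No

No


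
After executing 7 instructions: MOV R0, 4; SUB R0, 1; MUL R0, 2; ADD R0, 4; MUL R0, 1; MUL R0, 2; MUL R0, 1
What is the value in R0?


Register state trace:
  MOV R0, 4  → R0 = 4
  SUB R0, 1  → R0 = 4 - 1 = 3
  MUL R0, 2  → R0 = 3 * 2 = 6
  ADD R0, 4  → R0 = 6 + 4 = 10
  MUL R0, 1  → R0 = 10 * 1 = 10
  MUL R0, 2  → R0 = 10 * 2 = 20
  MUL R0, 1  → R0 = 20 * 1 = 20
Final: R0 = 20

20


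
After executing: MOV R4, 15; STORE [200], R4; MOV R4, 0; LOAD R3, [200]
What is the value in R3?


Register and memory trace:
  MOV R4, 15  → R4 = 15
  STORE [200], R4  → mem[200] = 15
  MOV R4, 0  → R4 = 0
  LOAD R3, [200]  → R3 = mem[200] = 15
Final: R3 = 15

15


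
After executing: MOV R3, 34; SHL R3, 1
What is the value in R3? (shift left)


Register state trace:
  MOV R3, 34  → R3 = 34
  SHL R3, 1  → R3 = 34 << 1 = 34 * 2^1 = 68
Final: R3 = 68

68


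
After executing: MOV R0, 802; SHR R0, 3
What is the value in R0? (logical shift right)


Register state trace:
  MOV R0, 802  → R0 = 802
  SHR R0, 3  → R0 = 802 >> 3 = 802 // 2^3 = 100
Final: R0 = 100

100


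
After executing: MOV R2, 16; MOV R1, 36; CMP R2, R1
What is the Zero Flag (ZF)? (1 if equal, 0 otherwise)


Register state trace:
  MOV R2, 16  → R2 = 16
  MOV R1, 36  → R1 = 36
  CMP R2, R1  → computes 16 - 36 = -20
  Result is nonzero, so values are not equal
ZF = 0

0


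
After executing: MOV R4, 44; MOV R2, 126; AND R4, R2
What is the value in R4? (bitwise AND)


Register state trace:
  MOV R4, 44  → R4 = 44 (0b00101100)
  MOV R2, 126  → R2 = 126 (0b01111110)
  AND R4, R2  → R4 = 44 AND 126 = 44 (0b00101100)
Final: R4 = 44

44


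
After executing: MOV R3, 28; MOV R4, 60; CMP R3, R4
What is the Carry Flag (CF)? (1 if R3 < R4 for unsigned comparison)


Register state trace:
  MOV R3, 28  → R3 = 28
  MOV R4, 60  → R4 = 60
  CMP R3, R4  → unsigned 28 - 60: borrow occurs
  28 < 60, so CF = 1
CF = 1

1


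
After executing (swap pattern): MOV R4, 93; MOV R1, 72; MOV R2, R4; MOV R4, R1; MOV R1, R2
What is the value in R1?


Register state trace (swap pattern):
  MOV R4, 93  → R4 = 93
  MOV R1, 72  → R1 = 72
  MOV R2, R4  → R2 = 93  (save R4)
  MOV R4, R1  → R4 = 72  (R4 gets R1's value)
  MOV R1, R2  → R1 = 93  (R1 gets saved value)
Final: R1 = 93

93


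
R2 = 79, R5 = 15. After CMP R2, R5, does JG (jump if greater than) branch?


Trace:
  R2 = 79, R5 = 15
  CMP R2, R5  → compares 79 vs 15
  JG checks: is 79 greater than 15?
  79 > 15, so condition is true
Branch taken: Yes

Yes


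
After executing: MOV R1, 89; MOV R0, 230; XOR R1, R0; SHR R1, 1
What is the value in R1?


Register state trace:
  MOV R1, 89  → R1 = 89 (0b01011001)
  MOV R0, 230  → R0 = 230 (0b11100110)
  XOR R1, R0  → R1 = 89 XOR 230 = 191 (0b10111111)
  SHR R1, 1  → R1 = 191 >> 1 = 95
Final: R1 = 95

95


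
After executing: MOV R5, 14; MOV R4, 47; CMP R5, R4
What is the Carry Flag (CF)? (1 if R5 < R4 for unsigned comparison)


Register state trace:
  MOV R5, 14  → R5 = 14
  MOV R4, 47  → R4 = 47
  CMP R5, R4  → unsigned 14 - 47: borrow occurs
  14 < 47, so CF = 1
CF = 1

1


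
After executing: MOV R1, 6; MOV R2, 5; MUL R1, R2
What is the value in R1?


Register state trace:
  MOV R1, 6  → R1 = 6
  MOV R2, 5  → R2 = 5
  MUL R1, R2  → R1 = 6 * 5 = 30
Final: R1 = 30

30


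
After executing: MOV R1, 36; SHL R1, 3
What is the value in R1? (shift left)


Register state trace:
  MOV R1, 36  → R1 = 36
  SHL R1, 3  → R1 = 36 << 3 = 36 * 2^3 = 288
Final: R1 = 288

288


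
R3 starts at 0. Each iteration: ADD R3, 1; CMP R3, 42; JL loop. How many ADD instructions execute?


Loop trace (R3 starts at 0, target 42, step 1):
  ADD #1: R3 = 0 + 1 = 1  → 1 < 42, loop
  ADD #2: R3 = 1 + 1 = 2  → 2 < 42, loop
  ADD #3: R3 = 2 + 1 = 3  → 3 < 42, loop
  ADD #4: R3 = 3 + 1 = 4  → 4 < 42, loop
  ADD #5: R3 = 4 + 1 = 5  → 5 < 42, loop
  ADD #6: R3 = 5 + 1 = 6  → 6 < 42, loop
  ADD #7: R3 = 6 + 1 = 7  → 7 < 42, loop
  ADD #8: R3 = 7 + 1 = 8  → 8 < 42, loop
  ADD #9: R3 = 8 + 1 = 9  → 9 < 42, loop
  ADD #10: R3 = 9 + 1 = 10  → 10 < 42, loop
  ADD #11: R3 = 10 + 1 = 11  → 11 < 42, loop
  ADD #12: R3 = 11 + 1 = 12  → 12 < 42, loop
  ADD #13: R3 = 12 + 1 = 13  → 13 < 42, loop
  ADD #14: R3 = 13 + 1 = 14  → 14 < 42, loop
  ADD #15: R3 = 14 + 1 = 15  → 15 < 42, loop
  ADD #16: R3 = 15 + 1 = 16  → 16 < 42, loop
  ADD #17: R3 = 16 + 1 = 17  → 17 < 42, loop
  ADD #18: R3 = 17 + 1 = 18  → 18 < 42, loop
  ADD #19: R3 = 18 + 1 = 19  → 19 < 42, loop
  ADD #20: R3 = 19 + 1 = 20  → 20 < 42, loop
  ADD #21: R3 = 20 + 1 = 21  → 21 < 42, loop
  ADD #22: R3 = 21 + 1 = 22  → 22 < 42, loop
  ADD #23: R3 = 22 + 1 = 23  → 23 < 42, loop
  ADD #24: R3 = 23 + 1 = 24  → 24 < 42, loop
  ADD #25: R3 = 24 + 1 = 25  → 25 < 42, loop
  ADD #26: R3 = 25 + 1 = 26  → 26 < 42, loop
  ADD #27: R3 = 26 + 1 = 27  → 27 < 42, loop
  ADD #28: R3 = 27 + 1 = 28  → 28 < 42, loop
  ADD #29: R3 = 28 + 1 = 29  → 29 < 42, loop
  ADD #30: R3 = 29 + 1 = 30  → 30 < 42, loop
  ADD #31: R3 = 30 + 1 = 31  → 31 < 42, loop
  ADD #32: R3 = 31 + 1 = 32  → 32 < 42, loop
  ADD #33: R3 = 32 + 1 = 33  → 33 < 42, loop
  ADD #34: R3 = 33 + 1 = 34  → 34 < 42, loop
  ADD #35: R3 = 34 + 1 = 35  → 35 < 42, loop
  ADD #36: R3 = 35 + 1 = 36  → 36 < 42, loop
  ADD #37: R3 = 36 + 1 = 37  → 37 < 42, loop
  ADD #38: R3 = 37 + 1 = 38  → 38 < 42, loop
  ADD #39: R3 = 38 + 1 = 39  → 39 < 42, loop
  ADD #40: R3 = 39 + 1 = 40  → 40 < 42, loop
  ADD #41: R3 = 40 + 1 = 41  → 41 < 42, loop
  ADD #42: R3 = 41 + 1 = 42  → 42 >= 42, exit
Total ADD instructions: 42

42


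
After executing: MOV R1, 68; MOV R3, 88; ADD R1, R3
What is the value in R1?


Register state trace:
  MOV R1, 68  → R1 = 68
  MOV R3, 88  → R3 = 88
  ADD R1, R3  → R1 = 68 + 88 = 156
Final: R1 = 156

156


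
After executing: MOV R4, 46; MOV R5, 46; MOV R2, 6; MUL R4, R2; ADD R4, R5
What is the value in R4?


Register state trace:
  MOV R4, 46  → R4 = 46
  MOV R5, 46  → R5 = 46
  MOV R2, 6  → R2 = 6
  MUL R4, R2  → R4 = 46 * 6 = 276
  ADD R4, R5  → R4 = 276 + 46 = 322
Final: R4 = 322

322


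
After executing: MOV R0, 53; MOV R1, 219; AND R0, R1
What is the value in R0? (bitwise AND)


Register state trace:
  MOV R0, 53  → R0 = 53 (0b00110101)
  MOV R1, 219  → R1 = 219 (0b11011011)
  AND R0, R1  → R0 = 53 AND 219 = 17 (0b00010001)
Final: R0 = 17

17


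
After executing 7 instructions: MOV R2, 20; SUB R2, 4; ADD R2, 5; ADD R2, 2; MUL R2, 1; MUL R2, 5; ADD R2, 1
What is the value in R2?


Register state trace:
  MOV R2, 20  → R2 = 20
  SUB R2, 4  → R2 = 20 - 4 = 16
  ADD R2, 5  → R2 = 16 + 5 = 21
  ADD R2, 2  → R2 = 21 + 2 = 23
  MUL R2, 1  → R2 = 23 * 1 = 23
  MUL R2, 5  → R2 = 23 * 5 = 115
  ADD R2, 1  → R2 = 115 + 1 = 116
Final: R2 = 116

116


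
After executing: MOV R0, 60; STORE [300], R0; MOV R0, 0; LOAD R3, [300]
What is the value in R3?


Register and memory trace:
  MOV R0, 60  → R0 = 60
  STORE [300], R0  → mem[300] = 60
  MOV R0, 0  → R0 = 0
  LOAD R3, [300]  → R3 = mem[300] = 60
Final: R3 = 60

60


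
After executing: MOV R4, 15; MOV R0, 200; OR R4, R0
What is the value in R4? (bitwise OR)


Register state trace:
  MOV R4, 15  → R4 = 15 (0b00001111)
  MOV R0, 200  → R0 = 200 (0b11001000)
  OR R4, R0   → R4 = 15 OR 200 = 207 (0b11001111)
Final: R4 = 207

207


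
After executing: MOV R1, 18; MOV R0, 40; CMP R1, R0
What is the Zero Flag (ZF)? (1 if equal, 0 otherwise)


Register state trace:
  MOV R1, 18  → R1 = 18
  MOV R0, 40  → R0 = 40
  CMP R1, R0  → computes 18 - 40 = -22
  Result is nonzero, so values are not equal
ZF = 0

0


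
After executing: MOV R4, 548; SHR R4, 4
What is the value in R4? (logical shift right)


Register state trace:
  MOV R4, 548  → R4 = 548
  SHR R4, 4  → R4 = 548 >> 4 = 548 // 2^4 = 34
Final: R4 = 34

34


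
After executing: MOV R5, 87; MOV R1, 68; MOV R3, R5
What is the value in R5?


Register state trace:
  MOV R5, 87  → R5 = 87
  MOV R1, 68  → R1 = 68
  MOV R3, R5  → R3 = 87
Final: R5 = 87

87


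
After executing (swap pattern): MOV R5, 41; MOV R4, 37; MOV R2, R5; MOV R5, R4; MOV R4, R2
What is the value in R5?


Register state trace (swap pattern):
  MOV R5, 41  → R5 = 41
  MOV R4, 37  → R4 = 37
  MOV R2, R5  → R2 = 41  (save R5)
  MOV R5, R4  → R5 = 37  (R5 gets R4's value)
  MOV R4, R2  → R4 = 41  (R4 gets saved value)
Final: R5 = 37

37


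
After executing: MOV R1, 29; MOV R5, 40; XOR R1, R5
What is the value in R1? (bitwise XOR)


Register state trace:
  MOV R1, 29  → R1 = 29 (0b00011101)
  MOV R5, 40  → R5 = 40 (0b00101000)
  XOR R1, R5  → R1 = 29 XOR 40 = 53 (0b00110101)
Final: R1 = 53

53


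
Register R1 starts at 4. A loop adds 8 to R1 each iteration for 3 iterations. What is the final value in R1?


Starting value: R1 = 4
  Iter 1: R1 = 4 + 8 = 12
  Iter 2: R1 = 12 + 8 = 20
  Iter 3: R1 = 20 + 8 = 28
Final: R1 = 28

28


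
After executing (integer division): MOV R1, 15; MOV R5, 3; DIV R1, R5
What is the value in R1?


Register state trace:
  MOV R1, 15  → R1 = 15
  MOV R5, 3  → R5 = 3
  DIV R1, R5  → R1 = 15 // 3 = 5
Final: R1 = 5

5


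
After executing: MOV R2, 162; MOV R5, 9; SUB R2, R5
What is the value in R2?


Register state trace:
  MOV R2, 162  → R2 = 162
  MOV R5, 9  → R5 = 9
  SUB R2, R5  → R2 = 162 - 9 = 153
Final: R2 = 153

153


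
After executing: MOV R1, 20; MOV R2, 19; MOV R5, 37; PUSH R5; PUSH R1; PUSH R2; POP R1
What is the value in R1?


Stack trace (top is rightmost):
  MOV R1, 20  → R1 = 20
  MOV R2, 19  → R2 = 19
  MOV R5, 37  → R5 = 37
  PUSH R5  → stack: [37]
  PUSH R1  → stack: [37, 20]
  PUSH R2  → stack: [37, 20, 19]
  POP R1  → R1 = 19, stack: [37, 20]
Final: R1 = 19

19


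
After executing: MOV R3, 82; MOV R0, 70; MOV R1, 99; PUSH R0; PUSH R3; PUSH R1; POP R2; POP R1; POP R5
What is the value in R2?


Stack trace (top is rightmost):
  MOV R3, 82  → R3 = 82
  MOV R0, 70  → R0 = 70
  MOV R1, 99  → R1 = 99
  PUSH R0  → stack: [70]
  PUSH R3  → stack: [70, 82]
  PUSH R1  → stack: [70, 82, 99]
  POP R2  → R2 = 99, stack: [70, 82]
  POP R1  → R1 = 82, stack: [70]
  POP R5  → R5 = 70, stack: []
Final: R2 = 99

99


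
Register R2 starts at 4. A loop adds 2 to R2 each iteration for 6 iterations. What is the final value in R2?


Starting value: R2 = 4
  Iter 1: R2 = 4 + 2 = 6
  Iter 2: R2 = 6 + 2 = 8
  Iter 3: R2 = 8 + 2 = 10
  Iter 4: R2 = 10 + 2 = 12
  Iter 5: R2 = 12 + 2 = 14
  Iter 6: R2 = 14 + 2 = 16
Final: R2 = 16

16


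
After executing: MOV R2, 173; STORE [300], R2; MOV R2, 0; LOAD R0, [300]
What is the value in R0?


Register and memory trace:
  MOV R2, 173  → R2 = 173
  STORE [300], R2  → mem[300] = 173
  MOV R2, 0  → R2 = 0
  LOAD R0, [300]  → R0 = mem[300] = 173
Final: R0 = 173

173


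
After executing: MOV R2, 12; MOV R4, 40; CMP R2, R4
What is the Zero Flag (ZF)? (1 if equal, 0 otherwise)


Register state trace:
  MOV R2, 12  → R2 = 12
  MOV R4, 40  → R4 = 40
  CMP R2, R4  → computes 12 - 40 = -28
  Result is nonzero, so values are not equal
ZF = 0

0


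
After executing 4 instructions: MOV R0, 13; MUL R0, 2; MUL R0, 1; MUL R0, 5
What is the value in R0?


Register state trace:
  MOV R0, 13  → R0 = 13
  MUL R0, 2  → R0 = 13 * 2 = 26
  MUL R0, 1  → R0 = 26 * 1 = 26
  MUL R0, 5  → R0 = 26 * 5 = 130
Final: R0 = 130

130


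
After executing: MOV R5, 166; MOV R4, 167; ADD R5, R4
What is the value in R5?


Register state trace:
  MOV R5, 166  → R5 = 166
  MOV R4, 167  → R4 = 167
  ADD R5, R4  → R5 = 166 + 167 = 333
Final: R5 = 333

333


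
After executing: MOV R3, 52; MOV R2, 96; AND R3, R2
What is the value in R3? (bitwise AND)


Register state trace:
  MOV R3, 52  → R3 = 52 (0b00110100)
  MOV R2, 96  → R2 = 96 (0b01100000)
  AND R3, R2  → R3 = 52 AND 96 = 32 (0b00100000)
Final: R3 = 32

32


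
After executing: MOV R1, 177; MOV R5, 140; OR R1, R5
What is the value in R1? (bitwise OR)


Register state trace:
  MOV R1, 177  → R1 = 177 (0b10110001)
  MOV R5, 140  → R5 = 140 (0b10001100)
  OR R1, R5   → R1 = 177 OR 140 = 189 (0b10111101)
Final: R1 = 189

189


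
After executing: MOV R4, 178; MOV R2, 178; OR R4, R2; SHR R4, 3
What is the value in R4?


Register state trace:
  MOV R4, 178  → R4 = 178 (0b10110010)
  MOV R2, 178  → R2 = 178 (0b10110010)
  OR R4, R2  → R4 = 178 OR 178 = 178 (0b10110010)
  SHR R4, 3  → R4 = 178 >> 3 = 22
Final: R4 = 22

22


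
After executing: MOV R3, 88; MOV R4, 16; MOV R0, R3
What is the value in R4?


Register state trace:
  MOV R3, 88  → R3 = 88
  MOV R4, 16  → R4 = 16
  MOV R0, R3  → R0 = 88
Final: R4 = 16

16


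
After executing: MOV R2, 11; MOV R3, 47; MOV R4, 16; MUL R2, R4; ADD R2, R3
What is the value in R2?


Register state trace:
  MOV R2, 11  → R2 = 11
  MOV R3, 47  → R3 = 47
  MOV R4, 16  → R4 = 16
  MUL R2, R4  → R2 = 11 * 16 = 176
  ADD R2, R3  → R2 = 176 + 47 = 223
Final: R2 = 223

223


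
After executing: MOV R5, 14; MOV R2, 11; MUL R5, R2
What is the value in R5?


Register state trace:
  MOV R5, 14  → R5 = 14
  MOV R2, 11  → R2 = 11
  MUL R5, R2  → R5 = 14 * 11 = 154
Final: R5 = 154

154


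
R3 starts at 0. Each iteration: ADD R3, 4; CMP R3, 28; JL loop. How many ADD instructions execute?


Loop trace (R3 starts at 0, target 28, step 4):
  ADD #1: R3 = 0 + 4 = 4  → 4 < 28, loop
  ADD #2: R3 = 4 + 4 = 8  → 8 < 28, loop
  ADD #3: R3 = 8 + 4 = 12  → 12 < 28, loop
  ADD #4: R3 = 12 + 4 = 16  → 16 < 28, loop
  ADD #5: R3 = 16 + 4 = 20  → 20 < 28, loop
  ADD #6: R3 = 20 + 4 = 24  → 24 < 28, loop
  ADD #7: R3 = 24 + 4 = 28  → 28 >= 28, exit
Total ADD instructions: 7

7


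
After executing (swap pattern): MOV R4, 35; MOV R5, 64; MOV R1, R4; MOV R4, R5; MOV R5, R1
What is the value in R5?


Register state trace (swap pattern):
  MOV R4, 35  → R4 = 35
  MOV R5, 64  → R5 = 64
  MOV R1, R4  → R1 = 35  (save R4)
  MOV R4, R5  → R4 = 64  (R4 gets R5's value)
  MOV R5, R1  → R5 = 35  (R5 gets saved value)
Final: R5 = 35

35


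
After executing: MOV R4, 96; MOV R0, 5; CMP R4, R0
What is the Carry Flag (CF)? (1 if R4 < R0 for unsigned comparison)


Register state trace:
  MOV R4, 96  → R4 = 96
  MOV R0, 5  → R0 = 5
  CMP R4, R0  → unsigned 96 - 5: no borrow
  96 >= 5, so CF = 0
CF = 0

0


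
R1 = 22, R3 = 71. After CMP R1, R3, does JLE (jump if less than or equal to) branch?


Trace:
  R1 = 22, R3 = 71
  CMP R1, R3  → compares 22 vs 71
  JLE checks: is 22 less than or equal to 71?
  22 < 71, so condition is true
Branch taken: Yes

Yes


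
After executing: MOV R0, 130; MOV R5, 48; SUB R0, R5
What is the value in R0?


Register state trace:
  MOV R0, 130  → R0 = 130
  MOV R5, 48  → R5 = 48
  SUB R0, R5  → R0 = 130 - 48 = 82
Final: R0 = 82

82


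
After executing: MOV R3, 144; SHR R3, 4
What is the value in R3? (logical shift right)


Register state trace:
  MOV R3, 144  → R3 = 144
  SHR R3, 4  → R3 = 144 >> 4 = 144 // 2^4 = 9
Final: R3 = 9

9


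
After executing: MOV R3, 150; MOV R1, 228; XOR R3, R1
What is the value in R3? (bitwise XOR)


Register state trace:
  MOV R3, 150  → R3 = 150 (0b10010110)
  MOV R1, 228  → R1 = 228 (0b11100100)
  XOR R3, R1  → R3 = 150 XOR 228 = 114 (0b01110010)
Final: R3 = 114

114


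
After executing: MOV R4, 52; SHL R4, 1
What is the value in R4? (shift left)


Register state trace:
  MOV R4, 52  → R4 = 52
  SHL R4, 1  → R4 = 52 << 1 = 52 * 2^1 = 104
Final: R4 = 104

104


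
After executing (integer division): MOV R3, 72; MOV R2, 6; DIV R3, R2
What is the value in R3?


Register state trace:
  MOV R3, 72  → R3 = 72
  MOV R2, 6  → R2 = 6
  DIV R3, R2  → R3 = 72 // 6 = 12
Final: R3 = 12

12


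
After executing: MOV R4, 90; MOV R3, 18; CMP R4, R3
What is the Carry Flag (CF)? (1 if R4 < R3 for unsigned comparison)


Register state trace:
  MOV R4, 90  → R4 = 90
  MOV R3, 18  → R3 = 18
  CMP R4, R3  → unsigned 90 - 18: no borrow
  90 >= 18, so CF = 0
CF = 0

0


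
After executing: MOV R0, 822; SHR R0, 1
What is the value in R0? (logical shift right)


Register state trace:
  MOV R0, 822  → R0 = 822
  SHR R0, 1  → R0 = 822 >> 1 = 822 // 2^1 = 411
Final: R0 = 411

411


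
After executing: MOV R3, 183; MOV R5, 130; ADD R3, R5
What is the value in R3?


Register state trace:
  MOV R3, 183  → R3 = 183
  MOV R5, 130  → R5 = 130
  ADD R3, R5  → R3 = 183 + 130 = 313
Final: R3 = 313

313


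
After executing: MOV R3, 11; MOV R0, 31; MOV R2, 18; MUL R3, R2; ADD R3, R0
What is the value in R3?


Register state trace:
  MOV R3, 11  → R3 = 11
  MOV R0, 31  → R0 = 31
  MOV R2, 18  → R2 = 18
  MUL R3, R2  → R3 = 11 * 18 = 198
  ADD R3, R0  → R3 = 198 + 31 = 229
Final: R3 = 229

229


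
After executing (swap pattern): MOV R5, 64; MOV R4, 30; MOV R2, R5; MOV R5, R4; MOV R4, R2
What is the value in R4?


Register state trace (swap pattern):
  MOV R5, 64  → R5 = 64
  MOV R4, 30  → R4 = 30
  MOV R2, R5  → R2 = 64  (save R5)
  MOV R5, R4  → R5 = 30  (R5 gets R4's value)
  MOV R4, R2  → R4 = 64  (R4 gets saved value)
Final: R4 = 64

64


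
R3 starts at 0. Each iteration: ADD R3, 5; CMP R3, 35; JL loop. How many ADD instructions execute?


Loop trace (R3 starts at 0, target 35, step 5):
  ADD #1: R3 = 0 + 5 = 5  → 5 < 35, loop
  ADD #2: R3 = 5 + 5 = 10  → 10 < 35, loop
  ADD #3: R3 = 10 + 5 = 15  → 15 < 35, loop
  ADD #4: R3 = 15 + 5 = 20  → 20 < 35, loop
  ADD #5: R3 = 20 + 5 = 25  → 25 < 35, loop
  ADD #6: R3 = 25 + 5 = 30  → 30 < 35, loop
  ADD #7: R3 = 30 + 5 = 35  → 35 >= 35, exit
Total ADD instructions: 7

7


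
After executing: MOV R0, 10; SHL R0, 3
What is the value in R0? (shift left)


Register state trace:
  MOV R0, 10  → R0 = 10
  SHL R0, 3  → R0 = 10 << 3 = 10 * 2^3 = 80
Final: R0 = 80

80


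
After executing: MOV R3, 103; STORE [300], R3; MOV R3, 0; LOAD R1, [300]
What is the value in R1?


Register and memory trace:
  MOV R3, 103  → R3 = 103
  STORE [300], R3  → mem[300] = 103
  MOV R3, 0  → R3 = 0
  LOAD R1, [300]  → R1 = mem[300] = 103
Final: R1 = 103

103


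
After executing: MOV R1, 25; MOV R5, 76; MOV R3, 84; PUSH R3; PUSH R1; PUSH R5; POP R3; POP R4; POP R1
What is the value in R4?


Stack trace (top is rightmost):
  MOV R1, 25  → R1 = 25
  MOV R5, 76  → R5 = 76
  MOV R3, 84  → R3 = 84
  PUSH R3  → stack: [84]
  PUSH R1  → stack: [84, 25]
  PUSH R5  → stack: [84, 25, 76]
  POP R3  → R3 = 76, stack: [84, 25]
  POP R4  → R4 = 25, stack: [84]
  POP R1  → R1 = 84, stack: []
Final: R4 = 25

25


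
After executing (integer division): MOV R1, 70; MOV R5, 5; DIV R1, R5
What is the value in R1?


Register state trace:
  MOV R1, 70  → R1 = 70
  MOV R5, 5  → R5 = 5
  DIV R1, R5  → R1 = 70 // 5 = 14
Final: R1 = 14

14


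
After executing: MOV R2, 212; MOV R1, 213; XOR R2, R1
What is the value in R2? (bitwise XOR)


Register state trace:
  MOV R2, 212  → R2 = 212 (0b11010100)
  MOV R1, 213  → R1 = 213 (0b11010101)
  XOR R2, R1  → R2 = 212 XOR 213 = 1 (0b00000001)
Final: R2 = 1

1


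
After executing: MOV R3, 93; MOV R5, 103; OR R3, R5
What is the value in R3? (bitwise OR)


Register state trace:
  MOV R3, 93  → R3 = 93 (0b01011101)
  MOV R5, 103  → R5 = 103 (0b01100111)
  OR R3, R5   → R3 = 93 OR 103 = 127 (0b01111111)
Final: R3 = 127

127


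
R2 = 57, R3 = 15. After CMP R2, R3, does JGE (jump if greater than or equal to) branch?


Trace:
  R2 = 57, R3 = 15
  CMP R2, R3  → compares 57 vs 15
  JGE checks: is 57 greater than or equal to 15?
  57 > 15, so condition is true
Branch taken: Yes

Yes


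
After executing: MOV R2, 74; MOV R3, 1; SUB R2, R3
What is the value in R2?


Register state trace:
  MOV R2, 74  → R2 = 74
  MOV R3, 1  → R3 = 1
  SUB R2, R3  → R2 = 74 - 1 = 73
Final: R2 = 73

73


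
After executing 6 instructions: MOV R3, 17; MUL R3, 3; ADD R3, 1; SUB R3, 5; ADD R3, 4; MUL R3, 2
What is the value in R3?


Register state trace:
  MOV R3, 17  → R3 = 17
  MUL R3, 3  → R3 = 17 * 3 = 51
  ADD R3, 1  → R3 = 51 + 1 = 52
  SUB R3, 5  → R3 = 52 - 5 = 47
  ADD R3, 4  → R3 = 47 + 4 = 51
  MUL R3, 2  → R3 = 51 * 2 = 102
Final: R3 = 102

102


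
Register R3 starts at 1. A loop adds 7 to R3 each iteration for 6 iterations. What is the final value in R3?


Starting value: R3 = 1
  Iter 1: R3 = 1 + 7 = 8
  Iter 2: R3 = 8 + 7 = 15
  Iter 3: R3 = 15 + 7 = 22
  Iter 4: R3 = 22 + 7 = 29
  Iter 5: R3 = 29 + 7 = 36
  Iter 6: R3 = 36 + 7 = 43
Final: R3 = 43

43


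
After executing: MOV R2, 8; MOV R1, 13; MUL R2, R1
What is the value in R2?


Register state trace:
  MOV R2, 8  → R2 = 8
  MOV R1, 13  → R1 = 13
  MUL R2, R1  → R2 = 8 * 13 = 104
Final: R2 = 104

104


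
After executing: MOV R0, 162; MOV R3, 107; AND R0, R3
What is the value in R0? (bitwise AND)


Register state trace:
  MOV R0, 162  → R0 = 162 (0b10100010)
  MOV R3, 107  → R3 = 107 (0b01101011)
  AND R0, R3  → R0 = 162 AND 107 = 34 (0b00100010)
Final: R0 = 34

34


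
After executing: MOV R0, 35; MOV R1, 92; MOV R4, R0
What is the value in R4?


Register state trace:
  MOV R0, 35  → R0 = 35
  MOV R1, 92  → R1 = 92
  MOV R4, R0  → R4 = 35
Final: R4 = 35

35


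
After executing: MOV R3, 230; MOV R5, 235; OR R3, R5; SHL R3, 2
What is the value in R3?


Register state trace:
  MOV R3, 230  → R3 = 230 (0b11100110)
  MOV R5, 235  → R5 = 235 (0b11101011)
  OR R3, R5  → R3 = 230 OR 235 = 239 (0b11101111)
  SHL R3, 2  → R3 = 239 << 2 = 956
Final: R3 = 956

956


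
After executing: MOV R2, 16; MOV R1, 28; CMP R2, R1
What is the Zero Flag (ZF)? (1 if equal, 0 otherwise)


Register state trace:
  MOV R2, 16  → R2 = 16
  MOV R1, 28  → R1 = 28
  CMP R2, R1  → computes 16 - 28 = -12
  Result is nonzero, so values are not equal
ZF = 0

0


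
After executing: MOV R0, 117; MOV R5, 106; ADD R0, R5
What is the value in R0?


Register state trace:
  MOV R0, 117  → R0 = 117
  MOV R5, 106  → R5 = 106
  ADD R0, R5  → R0 = 117 + 106 = 223
Final: R0 = 223

223


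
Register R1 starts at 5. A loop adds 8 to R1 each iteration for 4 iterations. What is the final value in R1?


Starting value: R1 = 5
  Iter 1: R1 = 5 + 8 = 13
  Iter 2: R1 = 13 + 8 = 21
  Iter 3: R1 = 21 + 8 = 29
  Iter 4: R1 = 29 + 8 = 37
Final: R1 = 37

37


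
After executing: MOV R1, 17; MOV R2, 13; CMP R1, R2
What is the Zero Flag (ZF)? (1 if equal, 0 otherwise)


Register state trace:
  MOV R1, 17  → R1 = 17
  MOV R2, 13  → R2 = 13
  CMP R1, R2  → computes 17 - 13 = 4
  Result is nonzero, so values are not equal
ZF = 0

0


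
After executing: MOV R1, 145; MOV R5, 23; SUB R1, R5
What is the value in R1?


Register state trace:
  MOV R1, 145  → R1 = 145
  MOV R5, 23  → R5 = 23
  SUB R1, R5  → R1 = 145 - 23 = 122
Final: R1 = 122

122


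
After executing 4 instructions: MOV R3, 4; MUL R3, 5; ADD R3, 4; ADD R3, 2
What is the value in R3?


Register state trace:
  MOV R3, 4  → R3 = 4
  MUL R3, 5  → R3 = 4 * 5 = 20
  ADD R3, 4  → R3 = 20 + 4 = 24
  ADD R3, 2  → R3 = 24 + 2 = 26
Final: R3 = 26

26


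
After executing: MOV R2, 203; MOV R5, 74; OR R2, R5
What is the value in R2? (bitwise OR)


Register state trace:
  MOV R2, 203  → R2 = 203 (0b11001011)
  MOV R5, 74  → R5 = 74 (0b01001010)
  OR R2, R5   → R2 = 203 OR 74 = 203 (0b11001011)
Final: R2 = 203

203


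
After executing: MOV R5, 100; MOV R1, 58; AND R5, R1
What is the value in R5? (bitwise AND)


Register state trace:
  MOV R5, 100  → R5 = 100 (0b01100100)
  MOV R1, 58  → R1 = 58 (0b00111010)
  AND R5, R1  → R5 = 100 AND 58 = 32 (0b00100000)
Final: R5 = 32

32


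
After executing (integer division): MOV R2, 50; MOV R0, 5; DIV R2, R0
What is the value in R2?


Register state trace:
  MOV R2, 50  → R2 = 50
  MOV R0, 5  → R0 = 5
  DIV R2, R0  → R2 = 50 // 5 = 10
Final: R2 = 10

10


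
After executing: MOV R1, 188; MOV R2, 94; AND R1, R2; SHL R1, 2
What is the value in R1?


Register state trace:
  MOV R1, 188  → R1 = 188 (0b10111100)
  MOV R2, 94  → R2 = 94 (0b01011110)
  AND R1, R2  → R1 = 188 AND 94 = 28 (0b00011100)
  SHL R1, 2  → R1 = 28 << 2 = 112
Final: R1 = 112

112


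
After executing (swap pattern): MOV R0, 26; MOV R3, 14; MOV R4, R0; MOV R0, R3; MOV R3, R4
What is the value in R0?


Register state trace (swap pattern):
  MOV R0, 26  → R0 = 26
  MOV R3, 14  → R3 = 14
  MOV R4, R0  → R4 = 26  (save R0)
  MOV R0, R3  → R0 = 14  (R0 gets R3's value)
  MOV R3, R4  → R3 = 26  (R3 gets saved value)
Final: R0 = 14

14


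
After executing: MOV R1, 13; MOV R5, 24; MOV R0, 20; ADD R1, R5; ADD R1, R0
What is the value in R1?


Register state trace:
  MOV R1, 13  → R1 = 13
  MOV R5, 24  → R5 = 24
  MOV R0, 20  → R0 = 20
  ADD R1, R5  → R1 = 13 + 24 = 37
  ADD R1, R0  → R1 = 37 + 20 = 57
Final: R1 = 57

57


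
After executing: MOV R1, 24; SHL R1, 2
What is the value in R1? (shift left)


Register state trace:
  MOV R1, 24  → R1 = 24
  SHL R1, 2  → R1 = 24 << 2 = 24 * 2^2 = 96
Final: R1 = 96

96


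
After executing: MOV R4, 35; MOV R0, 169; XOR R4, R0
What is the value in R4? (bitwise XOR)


Register state trace:
  MOV R4, 35  → R4 = 35 (0b00100011)
  MOV R0, 169  → R0 = 169 (0b10101001)
  XOR R4, R0  → R4 = 35 XOR 169 = 138 (0b10001010)
Final: R4 = 138

138


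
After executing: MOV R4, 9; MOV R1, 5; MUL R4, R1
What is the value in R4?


Register state trace:
  MOV R4, 9  → R4 = 9
  MOV R1, 5  → R1 = 5
  MUL R4, R1  → R4 = 9 * 5 = 45
Final: R4 = 45

45


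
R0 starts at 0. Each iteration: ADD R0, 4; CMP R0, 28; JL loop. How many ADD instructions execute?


Loop trace (R0 starts at 0, target 28, step 4):
  ADD #1: R0 = 0 + 4 = 4  → 4 < 28, loop
  ADD #2: R0 = 4 + 4 = 8  → 8 < 28, loop
  ADD #3: R0 = 8 + 4 = 12  → 12 < 28, loop
  ADD #4: R0 = 12 + 4 = 16  → 16 < 28, loop
  ADD #5: R0 = 16 + 4 = 20  → 20 < 28, loop
  ADD #6: R0 = 20 + 4 = 24  → 24 < 28, loop
  ADD #7: R0 = 24 + 4 = 28  → 28 >= 28, exit
Total ADD instructions: 7

7


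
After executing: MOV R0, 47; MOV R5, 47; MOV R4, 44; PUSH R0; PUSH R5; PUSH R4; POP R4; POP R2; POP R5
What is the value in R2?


Stack trace (top is rightmost):
  MOV R0, 47  → R0 = 47
  MOV R5, 47  → R5 = 47
  MOV R4, 44  → R4 = 44
  PUSH R0  → stack: [47]
  PUSH R5  → stack: [47, 47]
  PUSH R4  → stack: [47, 47, 44]
  POP R4  → R4 = 44, stack: [47, 47]
  POP R2  → R2 = 47, stack: [47]
  POP R5  → R5 = 47, stack: []
Final: R2 = 47

47


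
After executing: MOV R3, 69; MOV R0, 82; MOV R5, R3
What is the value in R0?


Register state trace:
  MOV R3, 69  → R3 = 69
  MOV R0, 82  → R0 = 82
  MOV R5, R3  → R5 = 69
Final: R0 = 82

82


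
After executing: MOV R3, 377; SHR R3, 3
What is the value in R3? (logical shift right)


Register state trace:
  MOV R3, 377  → R3 = 377
  SHR R3, 3  → R3 = 377 >> 3 = 377 // 2^3 = 47
Final: R3 = 47

47


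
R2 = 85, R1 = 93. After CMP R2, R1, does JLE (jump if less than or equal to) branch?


Trace:
  R2 = 85, R1 = 93
  CMP R2, R1  → compares 85 vs 93
  JLE checks: is 85 less than or equal to 93?
  85 < 93, so condition is true
Branch taken: Yes

Yes


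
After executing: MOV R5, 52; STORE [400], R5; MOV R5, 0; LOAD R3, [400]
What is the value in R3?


Register and memory trace:
  MOV R5, 52  → R5 = 52
  STORE [400], R5  → mem[400] = 52
  MOV R5, 0  → R5 = 0
  LOAD R3, [400]  → R3 = mem[400] = 52
Final: R3 = 52

52


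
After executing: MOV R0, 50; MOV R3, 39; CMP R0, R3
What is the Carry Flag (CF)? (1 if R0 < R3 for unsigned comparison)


Register state trace:
  MOV R0, 50  → R0 = 50
  MOV R3, 39  → R3 = 39
  CMP R0, R3  → unsigned 50 - 39: no borrow
  50 >= 39, so CF = 0
CF = 0

0


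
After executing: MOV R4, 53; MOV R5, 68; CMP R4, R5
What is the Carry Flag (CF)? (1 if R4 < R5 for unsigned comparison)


Register state trace:
  MOV R4, 53  → R4 = 53
  MOV R5, 68  → R5 = 68
  CMP R4, R5  → unsigned 53 - 68: borrow occurs
  53 < 68, so CF = 1
CF = 1

1


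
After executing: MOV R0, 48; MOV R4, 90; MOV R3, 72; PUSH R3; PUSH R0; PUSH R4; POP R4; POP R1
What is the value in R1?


Stack trace (top is rightmost):
  MOV R0, 48  → R0 = 48
  MOV R4, 90  → R4 = 90
  MOV R3, 72  → R3 = 72
  PUSH R3  → stack: [72]
  PUSH R0  → stack: [72, 48]
  PUSH R4  → stack: [72, 48, 90]
  POP R4  → R4 = 90, stack: [72, 48]
  POP R1  → R1 = 48, stack: [72]
Final: R1 = 48

48


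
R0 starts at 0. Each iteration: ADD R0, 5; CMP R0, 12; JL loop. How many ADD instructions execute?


Loop trace (R0 starts at 0, target 12, step 5):
  ADD #1: R0 = 0 + 5 = 5  → 5 < 12, loop
  ADD #2: R0 = 5 + 5 = 10  → 10 < 12, loop
  ADD #3: R0 = 10 + 5 = 15  → 15 >= 12, exit
Total ADD instructions: 3

3


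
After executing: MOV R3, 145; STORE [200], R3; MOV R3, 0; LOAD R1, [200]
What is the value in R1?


Register and memory trace:
  MOV R3, 145  → R3 = 145
  STORE [200], R3  → mem[200] = 145
  MOV R3, 0  → R3 = 0
  LOAD R1, [200]  → R1 = mem[200] = 145
Final: R1 = 145

145


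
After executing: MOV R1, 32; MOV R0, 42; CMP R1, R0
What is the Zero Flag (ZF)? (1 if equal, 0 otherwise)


Register state trace:
  MOV R1, 32  → R1 = 32
  MOV R0, 42  → R0 = 42
  CMP R1, R0  → computes 32 - 42 = -10
  Result is nonzero, so values are not equal
ZF = 0

0


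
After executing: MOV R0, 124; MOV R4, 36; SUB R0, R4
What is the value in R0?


Register state trace:
  MOV R0, 124  → R0 = 124
  MOV R4, 36  → R4 = 36
  SUB R0, R4  → R0 = 124 - 36 = 88
Final: R0 = 88

88


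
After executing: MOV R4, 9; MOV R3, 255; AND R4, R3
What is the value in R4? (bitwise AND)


Register state trace:
  MOV R4, 9  → R4 = 9 (0b00001001)
  MOV R3, 255  → R3 = 255 (0b11111111)
  AND R4, R3  → R4 = 9 AND 255 = 9 (0b00001001)
Final: R4 = 9

9


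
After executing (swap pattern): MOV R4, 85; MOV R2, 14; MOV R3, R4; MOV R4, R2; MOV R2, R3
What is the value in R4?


Register state trace (swap pattern):
  MOV R4, 85  → R4 = 85
  MOV R2, 14  → R2 = 14
  MOV R3, R4  → R3 = 85  (save R4)
  MOV R4, R2  → R4 = 14  (R4 gets R2's value)
  MOV R2, R3  → R2 = 85  (R2 gets saved value)
Final: R4 = 14

14


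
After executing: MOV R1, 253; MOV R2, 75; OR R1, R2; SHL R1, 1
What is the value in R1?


Register state trace:
  MOV R1, 253  → R1 = 253 (0b11111101)
  MOV R2, 75  → R2 = 75 (0b01001011)
  OR R1, R2  → R1 = 253 OR 75 = 255 (0b11111111)
  SHL R1, 1  → R1 = 255 << 1 = 510
Final: R1 = 510

510


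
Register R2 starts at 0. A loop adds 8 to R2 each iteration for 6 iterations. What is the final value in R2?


Starting value: R2 = 0
  Iter 1: R2 = 0 + 8 = 8
  Iter 2: R2 = 8 + 8 = 16
  Iter 3: R2 = 16 + 8 = 24
  Iter 4: R2 = 24 + 8 = 32
  Iter 5: R2 = 32 + 8 = 40
  Iter 6: R2 = 40 + 8 = 48
Final: R2 = 48

48


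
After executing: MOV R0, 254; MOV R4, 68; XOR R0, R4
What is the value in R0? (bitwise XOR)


Register state trace:
  MOV R0, 254  → R0 = 254 (0b11111110)
  MOV R4, 68  → R4 = 68 (0b01000100)
  XOR R0, R4  → R0 = 254 XOR 68 = 186 (0b10111010)
Final: R0 = 186

186


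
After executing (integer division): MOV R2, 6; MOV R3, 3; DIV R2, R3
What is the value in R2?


Register state trace:
  MOV R2, 6  → R2 = 6
  MOV R3, 3  → R3 = 3
  DIV R2, R3  → R2 = 6 // 3 = 2
Final: R2 = 2

2


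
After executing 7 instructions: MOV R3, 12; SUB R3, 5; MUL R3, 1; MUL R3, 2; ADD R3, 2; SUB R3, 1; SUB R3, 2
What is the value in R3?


Register state trace:
  MOV R3, 12  → R3 = 12
  SUB R3, 5  → R3 = 12 - 5 = 7
  MUL R3, 1  → R3 = 7 * 1 = 7
  MUL R3, 2  → R3 = 7 * 2 = 14
  ADD R3, 2  → R3 = 14 + 2 = 16
  SUB R3, 1  → R3 = 16 - 1 = 15
  SUB R3, 2  → R3 = 15 - 2 = 13
Final: R3 = 13

13


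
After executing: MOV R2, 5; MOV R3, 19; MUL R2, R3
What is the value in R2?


Register state trace:
  MOV R2, 5  → R2 = 5
  MOV R3, 19  → R3 = 19
  MUL R2, R3  → R2 = 5 * 19 = 95
Final: R2 = 95

95


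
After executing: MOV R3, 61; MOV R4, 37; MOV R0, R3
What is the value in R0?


Register state trace:
  MOV R3, 61  → R3 = 61
  MOV R4, 37  → R4 = 37
  MOV R0, R3  → R0 = 61
Final: R0 = 61

61


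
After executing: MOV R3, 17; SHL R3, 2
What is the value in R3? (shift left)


Register state trace:
  MOV R3, 17  → R3 = 17
  SHL R3, 2  → R3 = 17 << 2 = 17 * 2^2 = 68
Final: R3 = 68

68


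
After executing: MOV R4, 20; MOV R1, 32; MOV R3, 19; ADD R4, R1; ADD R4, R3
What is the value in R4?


Register state trace:
  MOV R4, 20  → R4 = 20
  MOV R1, 32  → R1 = 32
  MOV R3, 19  → R3 = 19
  ADD R4, R1  → R4 = 20 + 32 = 52
  ADD R4, R3  → R4 = 52 + 19 = 71
Final: R4 = 71

71


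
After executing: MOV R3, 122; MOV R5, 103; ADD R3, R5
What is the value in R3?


Register state trace:
  MOV R3, 122  → R3 = 122
  MOV R5, 103  → R5 = 103
  ADD R3, R5  → R3 = 122 + 103 = 225
Final: R3 = 225

225


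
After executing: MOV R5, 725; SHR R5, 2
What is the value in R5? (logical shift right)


Register state trace:
  MOV R5, 725  → R5 = 725
  SHR R5, 2  → R5 = 725 >> 2 = 725 // 2^2 = 181
Final: R5 = 181

181


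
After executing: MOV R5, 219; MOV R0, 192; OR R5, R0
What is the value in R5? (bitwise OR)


Register state trace:
  MOV R5, 219  → R5 = 219 (0b11011011)
  MOV R0, 192  → R0 = 192 (0b11000000)
  OR R5, R0   → R5 = 219 OR 192 = 219 (0b11011011)
Final: R5 = 219

219


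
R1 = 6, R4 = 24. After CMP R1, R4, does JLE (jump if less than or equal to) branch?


Trace:
  R1 = 6, R4 = 24
  CMP R1, R4  → compares 6 vs 24
  JLE checks: is 6 less than or equal to 24?
  6 < 24, so condition is true
Branch taken: Yes

Yes


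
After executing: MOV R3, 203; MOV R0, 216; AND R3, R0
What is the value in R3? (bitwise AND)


Register state trace:
  MOV R3, 203  → R3 = 203 (0b11001011)
  MOV R0, 216  → R0 = 216 (0b11011000)
  AND R3, R0  → R3 = 203 AND 216 = 200 (0b11001000)
Final: R3 = 200

200


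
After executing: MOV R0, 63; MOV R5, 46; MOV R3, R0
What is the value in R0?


Register state trace:
  MOV R0, 63  → R0 = 63
  MOV R5, 46  → R5 = 46
  MOV R3, R0  → R3 = 63
Final: R0 = 63

63


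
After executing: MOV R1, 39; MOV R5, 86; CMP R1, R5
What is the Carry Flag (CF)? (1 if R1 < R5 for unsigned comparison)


Register state trace:
  MOV R1, 39  → R1 = 39
  MOV R5, 86  → R5 = 86
  CMP R1, R5  → unsigned 39 - 86: borrow occurs
  39 < 86, so CF = 1
CF = 1

1


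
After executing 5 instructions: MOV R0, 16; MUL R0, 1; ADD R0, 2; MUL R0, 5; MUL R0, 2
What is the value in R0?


Register state trace:
  MOV R0, 16  → R0 = 16
  MUL R0, 1  → R0 = 16 * 1 = 16
  ADD R0, 2  → R0 = 16 + 2 = 18
  MUL R0, 5  → R0 = 18 * 5 = 90
  MUL R0, 2  → R0 = 90 * 2 = 180
Final: R0 = 180

180


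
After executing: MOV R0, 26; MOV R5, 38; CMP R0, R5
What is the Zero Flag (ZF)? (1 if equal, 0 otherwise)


Register state trace:
  MOV R0, 26  → R0 = 26
  MOV R5, 38  → R5 = 38
  CMP R0, R5  → computes 26 - 38 = -12
  Result is nonzero, so values are not equal
ZF = 0

0


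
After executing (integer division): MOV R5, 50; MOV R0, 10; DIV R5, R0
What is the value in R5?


Register state trace:
  MOV R5, 50  → R5 = 50
  MOV R0, 10  → R0 = 10
  DIV R5, R0  → R5 = 50 // 10 = 5
Final: R5 = 5

5


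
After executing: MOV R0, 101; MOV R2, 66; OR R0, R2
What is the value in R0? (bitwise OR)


Register state trace:
  MOV R0, 101  → R0 = 101 (0b01100101)
  MOV R2, 66  → R2 = 66 (0b01000010)
  OR R0, R2   → R0 = 101 OR 66 = 103 (0b01100111)
Final: R0 = 103

103


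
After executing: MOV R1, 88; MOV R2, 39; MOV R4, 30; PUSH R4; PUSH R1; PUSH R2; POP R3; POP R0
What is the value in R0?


Stack trace (top is rightmost):
  MOV R1, 88  → R1 = 88
  MOV R2, 39  → R2 = 39
  MOV R4, 30  → R4 = 30
  PUSH R4  → stack: [30]
  PUSH R1  → stack: [30, 88]
  PUSH R2  → stack: [30, 88, 39]
  POP R3  → R3 = 39, stack: [30, 88]
  POP R0  → R0 = 88, stack: [30]
Final: R0 = 88

88


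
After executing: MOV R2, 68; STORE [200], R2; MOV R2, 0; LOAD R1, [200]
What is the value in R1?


Register and memory trace:
  MOV R2, 68  → R2 = 68
  STORE [200], R2  → mem[200] = 68
  MOV R2, 0  → R2 = 0
  LOAD R1, [200]  → R1 = mem[200] = 68
Final: R1 = 68

68


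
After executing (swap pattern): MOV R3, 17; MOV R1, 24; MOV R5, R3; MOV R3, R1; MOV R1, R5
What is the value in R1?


Register state trace (swap pattern):
  MOV R3, 17  → R3 = 17
  MOV R1, 24  → R1 = 24
  MOV R5, R3  → R5 = 17  (save R3)
  MOV R3, R1  → R3 = 24  (R3 gets R1's value)
  MOV R1, R5  → R1 = 17  (R1 gets saved value)
Final: R1 = 17

17


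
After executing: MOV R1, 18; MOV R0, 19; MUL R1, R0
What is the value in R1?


Register state trace:
  MOV R1, 18  → R1 = 18
  MOV R0, 19  → R0 = 19
  MUL R1, R0  → R1 = 18 * 19 = 342
Final: R1 = 342

342


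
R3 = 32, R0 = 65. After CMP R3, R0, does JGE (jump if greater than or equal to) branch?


Trace:
  R3 = 32, R0 = 65
  CMP R3, R0  → compares 32 vs 65
  JGE checks: is 32 greater than or equal to 65?
  32 < 65, so condition is false
Branch taken: No

No


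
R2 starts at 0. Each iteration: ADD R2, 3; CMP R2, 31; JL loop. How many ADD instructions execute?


Loop trace (R2 starts at 0, target 31, step 3):
  ADD #1: R2 = 0 + 3 = 3  → 3 < 31, loop
  ADD #2: R2 = 3 + 3 = 6  → 6 < 31, loop
  ADD #3: R2 = 6 + 3 = 9  → 9 < 31, loop
  ADD #4: R2 = 9 + 3 = 12  → 12 < 31, loop
  ADD #5: R2 = 12 + 3 = 15  → 15 < 31, loop
  ADD #6: R2 = 15 + 3 = 18  → 18 < 31, loop
  ADD #7: R2 = 18 + 3 = 21  → 21 < 31, loop
  ADD #8: R2 = 21 + 3 = 24  → 24 < 31, loop
  ADD #9: R2 = 24 + 3 = 27  → 27 < 31, loop
  ADD #10: R2 = 27 + 3 = 30  → 30 < 31, loop
  ADD #11: R2 = 30 + 3 = 33  → 33 >= 31, exit
Total ADD instructions: 11

11


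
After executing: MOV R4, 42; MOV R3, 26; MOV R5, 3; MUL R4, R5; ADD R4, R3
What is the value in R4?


Register state trace:
  MOV R4, 42  → R4 = 42
  MOV R3, 26  → R3 = 26
  MOV R5, 3  → R5 = 3
  MUL R4, R5  → R4 = 42 * 3 = 126
  ADD R4, R3  → R4 = 126 + 26 = 152
Final: R4 = 152

152


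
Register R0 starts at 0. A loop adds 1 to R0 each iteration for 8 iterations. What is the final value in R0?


Starting value: R0 = 0
  Iter 1: R0 = 0 + 1 = 1
  Iter 2: R0 = 1 + 1 = 2
  Iter 3: R0 = 2 + 1 = 3
  Iter 4: R0 = 3 + 1 = 4
  Iter 5: R0 = 4 + 1 = 5
  Iter 6: R0 = 5 + 1 = 6
  Iter 7: R0 = 6 + 1 = 7
  Iter 8: R0 = 7 + 1 = 8
Final: R0 = 8

8
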